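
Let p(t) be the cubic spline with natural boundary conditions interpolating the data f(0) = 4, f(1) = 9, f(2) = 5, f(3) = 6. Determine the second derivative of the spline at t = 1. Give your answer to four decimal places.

Let σ_i = p''(x_i). Step sizes h_i = 1, 1, 1; slopes of the chords Δ_i = (y_(i+1) - y_i)/h_i = 5, -4, 1.
  1·σ_0 + 4·σ_1 + 1·σ_2 = 6(Δ_1 - Δ_0) = -54
  1·σ_1 + 4·σ_2 + 1·σ_3 = 6(Δ_2 - Δ_1) = 30
Natural end conditions: σ_0 = σ_3 = 0.
Forward elimination and back-substitution give σ_0 = 0, σ_1 = -82/5, σ_2 = 58/5, σ_3 = 0.

-16.4000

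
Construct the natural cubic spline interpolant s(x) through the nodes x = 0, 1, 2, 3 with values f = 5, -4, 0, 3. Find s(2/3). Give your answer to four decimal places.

-2.3086

Write σ_i for s''(x_i). With h_i = 1, 1, 1 and divided differences Δ_i = -9, 4, 3, the continuity of s' gives the tridiagonal system
  1·σ_0 + 4·σ_1 + 1·σ_2 = 6(Δ_1 - Δ_0) = 78
  1·σ_1 + 4·σ_2 + 1·σ_3 = 6(Δ_2 - Δ_1) = -6
Natural end conditions: σ_0 = σ_3 = 0.
Forward elimination and back-substitution give σ_0 = 0, σ_1 = 106/5, σ_2 = -34/5, σ_3 = 0.
On [0, 1], s(x) = 5 - 188/15·x + 0·x² + 53/15·x³.
With x = 2/3: s(2/3) = -187/81.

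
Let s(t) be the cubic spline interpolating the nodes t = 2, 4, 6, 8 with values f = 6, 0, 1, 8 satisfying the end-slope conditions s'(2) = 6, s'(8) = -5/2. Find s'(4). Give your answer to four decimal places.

-4.5667

Let M_i = s''(x_i). Step sizes h_i = 2, 2, 2; slopes of the chords Δ_i = (y_(i+1) - y_i)/h_i = -3, 1/2, 7/2.
  2·M_0 + 8·M_1 + 2·M_2 = 6(Δ_1 - Δ_0) = 21
  2·M_1 + 8·M_2 + 2·M_3 = 6(Δ_2 - Δ_1) = 18
Clamped end conditions give two more equations: 2h_0·M_0 + h_0·M_1 = 6(Δ_0 - s'(2)) = -54 and h_2·M_2 + 2h_2·M_3 = 6(s'(8) - Δ_2) = -36.
Solving: M_0 = -493/30, M_1 = 88/15, M_2 = 52/15, M_3 = -161/15.
On [4, 6], s'(t) = b_1 + 2c_1·(t - 4) + 3d_1·(t - 4)² with b_1 = Δ_1 - h_1(2M_1 + M_2)/6 = -137/30, c_1 = M_1/2 = 44/15, d_1 = (M_2 - M_1)/(6h_1) = -1/5. So s'(4) = -137/30.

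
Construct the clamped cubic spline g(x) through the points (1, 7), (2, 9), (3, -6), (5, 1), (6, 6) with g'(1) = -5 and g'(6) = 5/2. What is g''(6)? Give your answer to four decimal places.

-3.8906

Let σ_i = g''(x_i). Step sizes h_i = 1, 1, 2, 1; slopes of the chords Δ_i = (y_(i+1) - y_i)/h_i = 2, -15, 7/2, 5.
  1·σ_0 + 4·σ_1 + 1·σ_2 = 6(Δ_1 - Δ_0) = -102
  1·σ_1 + 6·σ_2 + 2·σ_3 = 6(Δ_2 - Δ_1) = 111
  2·σ_2 + 6·σ_3 + 1·σ_4 = 6(Δ_3 - Δ_2) = 9
Clamped end conditions give two more equations: 2h_0·σ_0 + h_0·σ_1 = 6(Δ_0 - g'(1)) = 42 and h_3·σ_3 + 2h_3·σ_4 = 6(g'(6) - Δ_3) = -15.
Solving the tridiagonal system: σ_0 = 5451/128, σ_1 = -2763/64, σ_2 = 3597/128, σ_3 = -231/32, σ_4 = -249/64.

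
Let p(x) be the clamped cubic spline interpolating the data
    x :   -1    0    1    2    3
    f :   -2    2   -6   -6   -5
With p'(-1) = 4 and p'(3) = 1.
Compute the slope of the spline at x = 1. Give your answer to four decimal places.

With M_i denoting the second derivative at x_i, h_i = 1, 1, 1, 1, and Δ_i = (y_(i+1) − y_i)/h_i = 4, -8, 0, 1:
  1·M_0 + 4·M_1 + 1·M_2 = 6(Δ_1 - Δ_0) = -72
  1·M_1 + 4·M_2 + 1·M_3 = 6(Δ_2 - Δ_1) = 48
  1·M_2 + 4·M_3 + 1·M_4 = 6(Δ_3 - Δ_2) = 6
Clamped end conditions give two more equations: 2h_0·M_0 + h_0·M_1 = 6(Δ_0 - p'(-1)) = 0 and h_3·M_3 + 2h_3·M_4 = 6(p'(3) - Δ_3) = 0.
Solving: M_0 = 183/14, M_1 = -183/7, M_2 = 39/2, M_3 = -27/7, M_4 = 27/14.
On [1, 2], p'(x) = b_2 + 2c_2·(x - 1) + 3d_2·(x - 1)² with b_2 = Δ_2 - h_2(2M_2 + M_3)/6 = -41/7, c_2 = M_2/2 = 39/4, d_2 = (M_3 - M_2)/(6h_2) = -109/28. So p'(1) = -41/7.

-5.8571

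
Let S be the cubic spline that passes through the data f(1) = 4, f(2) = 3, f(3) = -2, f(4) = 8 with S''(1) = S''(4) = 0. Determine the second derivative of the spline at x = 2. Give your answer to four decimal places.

Put M_i = S'' at the i-th knot. Here h = (1, 1, 1) and Δ = (-1, -5, 10), so the interior equations h_(i-1)·M_(i-1) + 2(h_(i-1)+h_i)·M_i + h_i·M_(i+1) = 6(Δ_i − Δ_(i-1)) read
  1·M_0 + 4·M_1 + 1·M_2 = 6(Δ_1 - Δ_0) = -24
  1·M_1 + 4·M_2 + 1·M_3 = 6(Δ_2 - Δ_1) = 90
Natural end conditions: M_0 = M_3 = 0.
Forward elimination and back-substitution give M_0 = 0, M_1 = -62/5, M_2 = 128/5, M_3 = 0.

-12.4000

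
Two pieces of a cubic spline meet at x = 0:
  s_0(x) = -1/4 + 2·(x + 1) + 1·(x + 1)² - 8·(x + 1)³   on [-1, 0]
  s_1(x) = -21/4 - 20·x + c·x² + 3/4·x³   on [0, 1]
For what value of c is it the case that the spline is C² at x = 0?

-23

s_0''(x) = 2 - 48·(x + 1), so s_0''(0) = -46. On the right, s_1''(0) = 2c, so c = -23.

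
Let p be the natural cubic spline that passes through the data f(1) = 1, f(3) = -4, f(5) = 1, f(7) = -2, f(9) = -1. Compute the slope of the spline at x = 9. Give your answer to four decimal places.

1.4107

With M_i denoting the second derivative at x_i, h_i = 2, 2, 2, 2, and Δ_i = (y_(i+1) − y_i)/h_i = -5/2, 5/2, -3/2, 1/2:
  2·M_0 + 8·M_1 + 2·M_2 = 6(Δ_1 - Δ_0) = 30
  2·M_1 + 8·M_2 + 2·M_3 = 6(Δ_2 - Δ_1) = -24
  2·M_2 + 8·M_3 + 2·M_4 = 6(Δ_3 - Δ_2) = 12
Natural end conditions: M_0 = M_4 = 0.
Solving: M_0 = 0, M_1 = 279/56, M_2 = -69/14, M_3 = 153/56, M_4 = 0.
On [7, 9], p'(x) = b_3 + 2c_3·(x - 7) + 3d_3·(x - 7)² with b_3 = Δ_3 - h_3(2M_3 + M_4)/6 = -37/28, c_3 = M_3/2 = 153/112, d_3 = (M_4 - M_3)/(6h_3) = -51/224. So p'(9) = 79/56.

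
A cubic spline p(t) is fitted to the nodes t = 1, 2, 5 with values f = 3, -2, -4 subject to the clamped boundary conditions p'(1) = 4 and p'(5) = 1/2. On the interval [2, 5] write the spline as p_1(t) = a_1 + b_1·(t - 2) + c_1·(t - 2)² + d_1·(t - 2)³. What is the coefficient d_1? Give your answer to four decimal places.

-0.6227

Let M_i = p''(x_i). Step sizes h_i = 1, 3; slopes of the chords Δ_i = (y_(i+1) - y_i)/h_i = -5, -2/3.
  1·M_0 + 8·M_1 + 3·M_2 = 6(Δ_1 - Δ_0) = 26
Clamped end conditions give two more equations: 2h_0·M_0 + h_0·M_1 = 6(Δ_0 - p'(1)) = -54 and h_1·M_1 + 2h_1·M_2 = 6(p'(5) - Δ_1) = 7.
Hence M_0 = -249/8, M_1 = 33/4, M_2 = -71/24.
On [2, 5], with p_1(t) = a_1 + b_1·(t - 2) + c_1·(t - 2)² + d_1·(t - 2)³: c_1 = M_1/2 = 33/8, d_1 = (M_2 - M_1)/(6h_1) = -269/432, b_1 = Δ_1 - h_1(2M_1 + M_2)/6 = -119/16.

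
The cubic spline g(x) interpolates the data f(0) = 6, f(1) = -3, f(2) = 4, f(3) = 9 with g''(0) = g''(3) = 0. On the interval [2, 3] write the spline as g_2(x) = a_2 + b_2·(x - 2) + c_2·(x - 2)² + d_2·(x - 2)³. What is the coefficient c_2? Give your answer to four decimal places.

With m_i denoting the second derivative at x_i, h_i = 1, 1, 1, and Δ_i = (y_(i+1) − y_i)/h_i = -9, 7, 5:
  1·m_0 + 4·m_1 + 1·m_2 = 6(Δ_1 - Δ_0) = 96
  1·m_1 + 4·m_2 + 1·m_3 = 6(Δ_2 - Δ_1) = -12
Natural end conditions: m_0 = m_3 = 0.
Hence m_0 = 0, m_1 = 132/5, m_2 = -48/5, m_3 = 0.
On [2, 3], with g_2(x) = a_2 + b_2·(x - 2) + c_2·(x - 2)² + d_2·(x - 2)³: c_2 = m_2/2 = -24/5, d_2 = (m_3 - m_2)/(6h_2) = 8/5, b_2 = Δ_2 - h_2(2m_2 + m_3)/6 = 41/5.

-4.8000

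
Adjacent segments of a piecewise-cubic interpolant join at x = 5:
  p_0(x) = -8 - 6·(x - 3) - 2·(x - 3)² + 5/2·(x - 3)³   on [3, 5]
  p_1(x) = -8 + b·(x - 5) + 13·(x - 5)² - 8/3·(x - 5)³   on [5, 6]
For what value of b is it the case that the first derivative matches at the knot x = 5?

16

p_0'(x) = -6 - 4·(x - 3) + 15/2·(x - 3)², so p_0'(5) = 16. On the right, p_1'(5) = b, so b = 16.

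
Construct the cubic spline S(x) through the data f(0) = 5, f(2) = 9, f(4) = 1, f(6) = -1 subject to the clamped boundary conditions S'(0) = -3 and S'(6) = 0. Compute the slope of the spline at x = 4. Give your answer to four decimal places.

-3.8000

Put m_i = S'' at the i-th knot. Here h = (2, 2, 2) and Δ = (2, -4, -1), so the interior equations h_(i-1)·m_(i-1) + 2(h_(i-1)+h_i)·m_i + h_i·m_(i+1) = 6(Δ_i − Δ_(i-1)) read
  2·m_0 + 8·m_1 + 2·m_2 = 6(Δ_1 - Δ_0) = -36
  2·m_1 + 8·m_2 + 2·m_3 = 6(Δ_2 - Δ_1) = 18
Clamped end conditions give two more equations: 2h_0·m_0 + h_0·m_1 = 6(Δ_0 - S'(0)) = 30 and h_2·m_2 + 2h_2·m_3 = 6(S'(6) - Δ_2) = 6.
Forward elimination and back-substitution give m_0 = 59/5, m_1 = -43/5, m_2 = 23/5, m_3 = -4/5.
On [4, 6], S'(x) = b_2 + 2c_2·(x - 4) + 3d_2·(x - 4)² with b_2 = Δ_2 - h_2(2m_2 + m_3)/6 = -19/5, c_2 = m_2/2 = 23/10, d_2 = (m_3 - m_2)/(6h_2) = -9/20. So S'(4) = -19/5.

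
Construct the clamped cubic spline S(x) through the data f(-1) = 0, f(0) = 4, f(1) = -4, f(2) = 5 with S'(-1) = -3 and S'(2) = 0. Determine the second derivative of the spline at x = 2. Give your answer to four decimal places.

-51.2000

Write m_i for S''(x_i). With h_i = 1, 1, 1 and divided differences Δ_i = 4, -8, 9, the continuity of S' gives the tridiagonal system
  1·m_0 + 4·m_1 + 1·m_2 = 6(Δ_1 - Δ_0) = -72
  1·m_1 + 4·m_2 + 1·m_3 = 6(Δ_2 - Δ_1) = 102
Clamped end conditions give two more equations: 2h_0·m_0 + h_0·m_1 = 6(Δ_0 - S'(-1)) = 42 and h_2·m_2 + 2h_2·m_3 = 6(S'(2) - Δ_2) = -54.
Solving the tridiagonal system: m_0 = 206/5, m_1 = -202/5, m_2 = 242/5, m_3 = -256/5.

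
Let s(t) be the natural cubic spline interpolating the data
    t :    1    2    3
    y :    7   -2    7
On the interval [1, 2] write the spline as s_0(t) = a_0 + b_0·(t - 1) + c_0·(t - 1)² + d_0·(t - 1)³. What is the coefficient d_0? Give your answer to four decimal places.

With σ_i denoting the second derivative at x_i, h_i = 1, 1, and Δ_i = (y_(i+1) − y_i)/h_i = -9, 9:
  1·σ_0 + 4·σ_1 + 1·σ_2 = 6(Δ_1 - Δ_0) = 108
Natural end conditions: σ_0 = σ_2 = 0.
Forward elimination and back-substitution give σ_0 = 0, σ_1 = 27, σ_2 = 0.
On [1, 2], with s_0(t) = a_0 + b_0·(t - 1) + c_0·(t - 1)² + d_0·(t - 1)³: c_0 = σ_0/2 = 0, d_0 = (σ_1 - σ_0)/(6h_0) = 9/2, b_0 = Δ_0 - h_0(2σ_0 + σ_1)/6 = -27/2.

4.5000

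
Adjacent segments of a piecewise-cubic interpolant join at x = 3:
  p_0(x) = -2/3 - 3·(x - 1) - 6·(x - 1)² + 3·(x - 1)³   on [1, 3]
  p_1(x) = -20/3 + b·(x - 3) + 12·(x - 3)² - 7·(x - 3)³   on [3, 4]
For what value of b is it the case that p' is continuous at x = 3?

p_0'(x) = -3 - 12·(x - 1) + 9·(x - 1)², so p_0'(3) = 9. On the right, p_1'(3) = b, so b = 9.

9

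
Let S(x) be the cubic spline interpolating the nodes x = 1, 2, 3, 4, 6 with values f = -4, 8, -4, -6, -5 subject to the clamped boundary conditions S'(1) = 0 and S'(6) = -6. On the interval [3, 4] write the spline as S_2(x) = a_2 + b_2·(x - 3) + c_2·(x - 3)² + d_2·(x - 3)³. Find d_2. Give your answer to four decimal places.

-4.7988

With σ_i denoting the second derivative at x_i, h_i = 1, 1, 1, 2, and Δ_i = (y_(i+1) − y_i)/h_i = 12, -12, -2, 1/2:
  1·σ_0 + 4·σ_1 + 1·σ_2 = 6(Δ_1 - Δ_0) = -144
  1·σ_1 + 4·σ_2 + 1·σ_3 = 6(Δ_2 - Δ_1) = 60
  1·σ_2 + 6·σ_3 + 2·σ_4 = 6(Δ_3 - Δ_2) = 15
Clamped end conditions give two more equations: 2h_0·σ_0 + h_0·σ_1 = 6(Δ_0 - S'(1)) = 72 and h_3·σ_3 + 2h_3·σ_4 = 6(S'(6) - Δ_3) = -39.
Solving: σ_0 = 5409/82, σ_1 = -2457/41, σ_2 = 2439/82, σ_3 = 39/41, σ_4 = -1677/164.
On [3, 4], with S_2(x) = a_2 + b_2·(x - 3) + c_2·(x - 3)² + d_2·(x - 3)³: c_2 = σ_2/2 = 2439/164, d_2 = (σ_3 - σ_2)/(6h_2) = -787/164, b_2 = Δ_2 - h_2(2σ_2 + σ_3)/6 = -495/41.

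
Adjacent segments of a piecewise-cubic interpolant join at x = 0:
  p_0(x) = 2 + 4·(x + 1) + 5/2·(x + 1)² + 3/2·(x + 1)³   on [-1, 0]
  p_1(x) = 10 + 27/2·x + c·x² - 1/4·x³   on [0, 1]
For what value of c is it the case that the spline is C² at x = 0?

7

p_0''(x) = 5 + 9·(x + 1), so p_0''(0) = 14. On the right, p_1''(0) = 2c, so c = 7.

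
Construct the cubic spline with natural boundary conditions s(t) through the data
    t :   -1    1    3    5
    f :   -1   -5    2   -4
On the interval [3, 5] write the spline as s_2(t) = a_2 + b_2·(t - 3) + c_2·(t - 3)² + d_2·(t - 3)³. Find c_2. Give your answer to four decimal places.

Put m_i = s'' at the i-th knot. Here h = (2, 2, 2) and Δ = (-2, 7/2, -3), so the interior equations h_(i-1)·m_(i-1) + 2(h_(i-1)+h_i)·m_i + h_i·m_(i+1) = 6(Δ_i − Δ_(i-1)) read
  2·m_0 + 8·m_1 + 2·m_2 = 6(Δ_1 - Δ_0) = 33
  2·m_1 + 8·m_2 + 2·m_3 = 6(Δ_2 - Δ_1) = -39
Natural end conditions: m_0 = m_3 = 0.
Solving: m_0 = 0, m_1 = 57/10, m_2 = -63/10, m_3 = 0.
On [3, 5], with s_2(t) = a_2 + b_2·(t - 3) + c_2·(t - 3)² + d_2·(t - 3)³: c_2 = m_2/2 = -63/20, d_2 = (m_3 - m_2)/(6h_2) = 21/40, b_2 = Δ_2 - h_2(2m_2 + m_3)/6 = 6/5.

-3.1500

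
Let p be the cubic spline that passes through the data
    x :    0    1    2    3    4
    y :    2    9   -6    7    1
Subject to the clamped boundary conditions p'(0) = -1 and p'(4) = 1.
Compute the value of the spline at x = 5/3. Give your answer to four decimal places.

-2.2870

With M_i denoting the second derivative at x_i, h_i = 1, 1, 1, 1, and Δ_i = (y_(i+1) − y_i)/h_i = 7, -15, 13, -6:
  1·M_0 + 4·M_1 + 1·M_2 = 6(Δ_1 - Δ_0) = -132
  1·M_1 + 4·M_2 + 1·M_3 = 6(Δ_2 - Δ_1) = 168
  1·M_2 + 4·M_3 + 1·M_4 = 6(Δ_3 - Δ_2) = -114
Clamped end conditions give two more equations: 2h_0·M_0 + h_0·M_1 = 6(Δ_0 - p'(0)) = 48 and h_3·M_3 + 2h_3·M_4 = 6(p'(4) - Δ_3) = 42.
Hence M_0 = 227/4, M_1 = -131/2, M_2 = 293/4, M_3 = -119/2, M_4 = 203/4.
On [1, 2], p(x) = 9 - 43/8·(x - 1) - 131/4·(x - 1)² + 185/8·(x - 1)³.
With (x - 1) = 2/3: p(5/3) = -247/108.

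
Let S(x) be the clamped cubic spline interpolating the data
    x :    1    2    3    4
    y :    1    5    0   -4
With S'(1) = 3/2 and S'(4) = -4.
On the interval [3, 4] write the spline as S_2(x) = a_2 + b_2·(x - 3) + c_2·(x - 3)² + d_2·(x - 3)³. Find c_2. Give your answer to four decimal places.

Let M_i = S''(x_i). Step sizes h_i = 1, 1, 1; slopes of the chords Δ_i = (y_(i+1) - y_i)/h_i = 4, -5, -4.
  1·M_0 + 4·M_1 + 1·M_2 = 6(Δ_1 - Δ_0) = -54
  1·M_1 + 4·M_2 + 1·M_3 = 6(Δ_2 - Δ_1) = 6
Clamped end conditions give two more equations: 2h_0·M_0 + h_0·M_1 = 6(Δ_0 - S'(1)) = 15 and h_2·M_2 + 2h_2·M_3 = 6(S'(4) - Δ_2) = 0.
Solving: M_0 = 52/3, M_1 = -59/3, M_2 = 22/3, M_3 = -11/3.
On [3, 4], with S_2(x) = a_2 + b_2·(x - 3) + c_2·(x - 3)² + d_2·(x - 3)³: c_2 = M_2/2 = 11/3, d_2 = (M_3 - M_2)/(6h_2) = -11/6, b_2 = Δ_2 - h_2(2M_2 + M_3)/6 = -35/6.

3.6667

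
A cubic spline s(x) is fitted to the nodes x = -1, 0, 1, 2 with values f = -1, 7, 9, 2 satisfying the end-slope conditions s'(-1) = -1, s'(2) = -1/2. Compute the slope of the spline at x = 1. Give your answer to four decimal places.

-5.9333

Let M_i = s''(x_i). Step sizes h_i = 1, 1, 1; slopes of the chords Δ_i = (y_(i+1) - y_i)/h_i = 8, 2, -7.
  1·M_0 + 4·M_1 + 1·M_2 = 6(Δ_1 - Δ_0) = -36
  1·M_1 + 4·M_2 + 1·M_3 = 6(Δ_2 - Δ_1) = -54
Clamped end conditions give two more equations: 2h_0·M_0 + h_0·M_1 = 6(Δ_0 - s'(-1)) = 54 and h_2·M_2 + 2h_2·M_3 = 6(s'(2) - Δ_2) = 39.
Forward elimination and back-substitution give M_0 = 503/15, M_1 = -196/15, M_2 = -259/15, M_3 = 422/15.
On [1, 2], s'(x) = b_2 + 2c_2·(x - 1) + 3d_2·(x - 1)² with b_2 = Δ_2 - h_2(2M_2 + M_3)/6 = -89/15, c_2 = M_2/2 = -259/30, d_2 = (M_3 - M_2)/(6h_2) = 227/30. So s'(1) = -89/15.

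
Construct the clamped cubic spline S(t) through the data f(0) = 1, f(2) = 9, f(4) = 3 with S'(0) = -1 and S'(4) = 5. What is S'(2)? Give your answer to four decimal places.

Write M_i for S''(x_i). With h_i = 2, 2 and divided differences Δ_i = 4, -3, the continuity of S' gives the tridiagonal system
  2·M_0 + 8·M_1 + 2·M_2 = 6(Δ_1 - Δ_0) = -42
Clamped end conditions give two more equations: 2h_0·M_0 + h_0·M_1 = 6(Δ_0 - S'(0)) = 30 and h_1·M_1 + 2h_1·M_2 = 6(S'(4) - Δ_1) = 48.
Forward elimination and back-substitution give M_0 = 57/4, M_1 = -27/2, M_2 = 75/4.
On [2, 4], S'(t) = b_1 + 2c_1·(t - 2) + 3d_1·(t - 2)² with b_1 = Δ_1 - h_1(2M_1 + M_2)/6 = -1/4, c_1 = M_1/2 = -27/4, d_1 = (M_2 - M_1)/(6h_1) = 43/16. So S'(2) = -1/4.

-0.2500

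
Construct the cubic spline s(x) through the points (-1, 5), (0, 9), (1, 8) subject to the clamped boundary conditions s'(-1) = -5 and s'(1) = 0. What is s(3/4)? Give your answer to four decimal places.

8.3203

Write M_i for s''(x_i). With h_i = 1, 1 and divided differences Δ_i = 4, -1, the continuity of s' gives the tridiagonal system
  1·M_0 + 4·M_1 + 1·M_2 = 6(Δ_1 - Δ_0) = -30
Clamped end conditions give two more equations: 2h_0·M_0 + h_0·M_1 = 6(Δ_0 - s'(-1)) = 54 and h_1·M_1 + 2h_1·M_2 = 6(s'(1) - Δ_1) = 6.
Solving: M_0 = 37, M_1 = -20, M_2 = 13.
On [0, 1], s(x) = 9 + 7/2·x - 10·x² + 11/2·x³.
With x = 3/4: s(3/4) = 1065/128.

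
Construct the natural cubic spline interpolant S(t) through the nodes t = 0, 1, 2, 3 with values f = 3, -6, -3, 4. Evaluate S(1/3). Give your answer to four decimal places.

-0.8691

Let M_i = S''(x_i). Step sizes h_i = 1, 1, 1; slopes of the chords Δ_i = (y_(i+1) - y_i)/h_i = -9, 3, 7.
  1·M_0 + 4·M_1 + 1·M_2 = 6(Δ_1 - Δ_0) = 72
  1·M_1 + 4·M_2 + 1·M_3 = 6(Δ_2 - Δ_1) = 24
Natural end conditions: M_0 = M_3 = 0.
Solving the tridiagonal system: M_0 = 0, M_1 = 88/5, M_2 = 8/5, M_3 = 0.
On [0, 1], S(t) = 3 - 179/15·t + 0·t² + 44/15·t³.
With t = 1/3: S(1/3) = -352/405.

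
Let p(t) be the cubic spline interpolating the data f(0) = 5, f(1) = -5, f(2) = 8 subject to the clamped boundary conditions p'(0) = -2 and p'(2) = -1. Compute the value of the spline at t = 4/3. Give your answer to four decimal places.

-1.1111

Write M_i for p''(x_i). With h_i = 1, 1 and divided differences Δ_i = -10, 13, the continuity of p' gives the tridiagonal system
  1·M_0 + 4·M_1 + 1·M_2 = 6(Δ_1 - Δ_0) = 138
Clamped end conditions give two more equations: 2h_0·M_0 + h_0·M_1 = 6(Δ_0 - p'(0)) = -48 and h_1·M_1 + 2h_1·M_2 = 6(p'(2) - Δ_1) = -84.
Solving the tridiagonal system: M_0 = -58, M_1 = 68, M_2 = -76.
On [1, 2], p(t) = -5 + 3·(t - 1) + 34·(t - 1)² - 24·(t - 1)³.
With (t - 1) = 1/3: p(4/3) = -10/9.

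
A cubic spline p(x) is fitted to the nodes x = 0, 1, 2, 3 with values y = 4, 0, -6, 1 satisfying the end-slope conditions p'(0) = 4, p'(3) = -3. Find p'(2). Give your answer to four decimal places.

3.8667

Let m_i = p''(x_i). Step sizes h_i = 1, 1, 1; slopes of the chords Δ_i = (y_(i+1) - y_i)/h_i = -4, -6, 7.
  1·m_0 + 4·m_1 + 1·m_2 = 6(Δ_1 - Δ_0) = -12
  1·m_1 + 4·m_2 + 1·m_3 = 6(Δ_2 - Δ_1) = 78
Clamped end conditions give two more equations: 2h_0·m_0 + h_0·m_1 = 6(Δ_0 - p'(0)) = -48 and h_2·m_2 + 2h_2·m_3 = 6(p'(3) - Δ_2) = -60.
Solving the tridiagonal system: m_0 = -316/15, m_1 = -88/15, m_2 = 488/15, m_3 = -694/15.
On [2, 3], p'(x) = b_2 + 2c_2·(x - 2) + 3d_2·(x - 2)² with b_2 = Δ_2 - h_2(2m_2 + m_3)/6 = 58/15, c_2 = m_2/2 = 244/15, d_2 = (m_3 - m_2)/(6h_2) = -197/15. So p'(2) = 58/15.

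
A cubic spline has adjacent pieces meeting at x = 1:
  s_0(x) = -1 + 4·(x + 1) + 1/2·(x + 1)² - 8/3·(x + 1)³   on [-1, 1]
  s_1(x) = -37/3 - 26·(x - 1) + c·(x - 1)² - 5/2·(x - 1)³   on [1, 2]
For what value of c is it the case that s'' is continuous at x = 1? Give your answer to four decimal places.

s_0''(x) = 1 - 16·(x + 1), so s_0''(1) = -31. On the right, s_1''(1) = 2c, so c = -31/2.

-15.5000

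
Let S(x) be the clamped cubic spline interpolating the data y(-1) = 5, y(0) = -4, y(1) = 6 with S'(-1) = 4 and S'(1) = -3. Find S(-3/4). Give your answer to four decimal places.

4.1328

With M_i denoting the second derivative at x_i, h_i = 1, 1, and Δ_i = (y_(i+1) − y_i)/h_i = -9, 10:
  1·M_0 + 4·M_1 + 1·M_2 = 6(Δ_1 - Δ_0) = 114
Clamped end conditions give two more equations: 2h_0·M_0 + h_0·M_1 = 6(Δ_0 - S'(-1)) = -78 and h_1·M_1 + 2h_1·M_2 = 6(S'(1) - Δ_1) = -78.
Hence M_0 = -71, M_1 = 64, M_2 = -71.
On [-1, 0], S(x) = 5 + 4·(x + 1) - 71/2·(x + 1)² + 45/2·(x + 1)³.
With (x + 1) = 1/4: S(-3/4) = 529/128.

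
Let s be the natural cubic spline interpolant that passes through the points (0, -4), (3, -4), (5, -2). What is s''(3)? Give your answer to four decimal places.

Put M_i = s'' at the i-th knot. Here h = (3, 2) and Δ = (0, 1), so the interior equations h_(i-1)·M_(i-1) + 2(h_(i-1)+h_i)·M_i + h_i·M_(i+1) = 6(Δ_i − Δ_(i-1)) read
  3·M_0 + 10·M_1 + 2·M_2 = 6(Δ_1 - Δ_0) = 6
Natural end conditions: M_0 = M_2 = 0.
Forward elimination and back-substitution give M_0 = 0, M_1 = 3/5, M_2 = 0.

0.6000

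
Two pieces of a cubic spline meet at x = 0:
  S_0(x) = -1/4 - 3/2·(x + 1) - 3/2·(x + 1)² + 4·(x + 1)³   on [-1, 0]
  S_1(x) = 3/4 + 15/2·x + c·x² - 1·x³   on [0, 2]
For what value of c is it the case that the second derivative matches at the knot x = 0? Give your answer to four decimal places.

10.5000

S_0''(x) = -3 + 24·(x + 1), so S_0''(0) = 21. On the right, S_1''(0) = 2c, so c = 21/2.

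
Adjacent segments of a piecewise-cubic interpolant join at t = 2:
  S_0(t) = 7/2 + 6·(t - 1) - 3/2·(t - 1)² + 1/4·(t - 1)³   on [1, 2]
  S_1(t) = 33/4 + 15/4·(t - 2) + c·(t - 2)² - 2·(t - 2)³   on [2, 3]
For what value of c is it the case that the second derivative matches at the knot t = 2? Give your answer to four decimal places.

-0.7500

S_0''(t) = -3 + 3/2·(t - 1), so S_0''(2) = -3/2. On the right, S_1''(2) = 2c, so c = -3/4.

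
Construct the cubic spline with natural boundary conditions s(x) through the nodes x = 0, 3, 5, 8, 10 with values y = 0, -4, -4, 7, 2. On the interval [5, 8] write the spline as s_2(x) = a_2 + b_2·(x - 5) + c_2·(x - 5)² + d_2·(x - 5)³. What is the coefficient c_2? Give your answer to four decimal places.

With M_i denoting the second derivative at x_i, h_i = 3, 2, 3, 2, and Δ_i = (y_(i+1) − y_i)/h_i = -4/3, 0, 11/3, -5/2:
  3·M_0 + 10·M_1 + 2·M_2 = 6(Δ_1 - Δ_0) = 8
  2·M_1 + 10·M_2 + 3·M_3 = 6(Δ_2 - Δ_1) = 22
  3·M_2 + 10·M_3 + 2·M_4 = 6(Δ_3 - Δ_2) = -37
Natural end conditions: M_0 = M_4 = 0.
Forward elimination and back-substitution give M_0 = 0, M_1 = 11/145, M_2 = 105/29, M_3 = -694/145, M_4 = 0.
On [5, 8], with s_2(x) = a_2 + b_2·(x - 5) + c_2·(x - 5)² + d_2·(x - 5)³: c_2 = M_2/2 = 105/58, d_2 = (M_3 - M_2)/(6h_2) = -1219/2610, b_2 = Δ_2 - h_2(2M_2 + M_3)/6 = 1061/435.

1.8103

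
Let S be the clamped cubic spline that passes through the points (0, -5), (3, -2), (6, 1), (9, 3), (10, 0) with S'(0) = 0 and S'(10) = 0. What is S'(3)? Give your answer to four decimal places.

1.0431

Put M_i = S'' at the i-th knot. Here h = (3, 3, 3, 1) and Δ = (1, 1, 2/3, -3), so the interior equations h_(i-1)·M_(i-1) + 2(h_(i-1)+h_i)·M_i + h_i·M_(i+1) = 6(Δ_i − Δ_(i-1)) read
  3·M_0 + 12·M_1 + 3·M_2 = 6(Δ_1 - Δ_0) = 0
  3·M_1 + 12·M_2 + 3·M_3 = 6(Δ_2 - Δ_1) = -2
  3·M_2 + 8·M_3 + 1·M_4 = 6(Δ_3 - Δ_2) = -22
Clamped end conditions give two more equations: 2h_0·M_0 + h_0·M_1 = 6(Δ_0 - S'(0)) = 6 and h_3·M_3 + 2h_3·M_4 = 6(S'(10) - Δ_3) = 18.
Solving: M_0 = 227/174, M_1 = -53/87, M_2 = 197/174, M_3 = -133/29, M_4 = 655/58.
On [3, 6], S'(x) = b_1 + 2c_1·(x - 3) + 3d_1·(x - 3)² with b_1 = Δ_1 - h_1(2M_1 + M_2)/6 = 121/116, c_1 = M_1/2 = -53/174, d_1 = (M_2 - M_1)/(6h_1) = 101/1044. So S'(3) = 121/116.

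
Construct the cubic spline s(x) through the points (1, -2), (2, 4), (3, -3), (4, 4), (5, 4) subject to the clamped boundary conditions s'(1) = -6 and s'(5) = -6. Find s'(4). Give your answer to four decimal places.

7.2857

With σ_i denoting the second derivative at x_i, h_i = 1, 1, 1, 1, and Δ_i = (y_(i+1) − y_i)/h_i = 6, -7, 7, 0:
  1·σ_0 + 4·σ_1 + 1·σ_2 = 6(Δ_1 - Δ_0) = -78
  1·σ_1 + 4·σ_2 + 1·σ_3 = 6(Δ_2 - Δ_1) = 84
  1·σ_2 + 4·σ_3 + 1·σ_4 = 6(Δ_3 - Δ_2) = -42
Clamped end conditions give two more equations: 2h_0·σ_0 + h_0·σ_1 = 6(Δ_0 - s'(1)) = 72 and h_3·σ_3 + 2h_3·σ_4 = 6(s'(5) - Δ_3) = -36.
Solving: σ_0 = 402/7, σ_1 = -300/7, σ_2 = 36, σ_3 = -120/7, σ_4 = -66/7.
On [4, 5], s'(x) = b_3 + 2c_3·(x - 4) + 3d_3·(x - 4)² with b_3 = Δ_3 - h_3(2σ_3 + σ_4)/6 = 51/7, c_3 = σ_3/2 = -60/7, d_3 = (σ_4 - σ_3)/(6h_3) = 9/7. So s'(4) = 51/7.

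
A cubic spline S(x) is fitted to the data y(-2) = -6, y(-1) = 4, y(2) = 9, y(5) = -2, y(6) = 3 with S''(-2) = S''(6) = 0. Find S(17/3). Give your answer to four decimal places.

0.9501

Write σ_i for S''(x_i). With h_i = 1, 3, 3, 1 and divided differences Δ_i = 10, 5/3, -11/3, 5, the continuity of S' gives the tridiagonal system
  1·σ_0 + 8·σ_1 + 3·σ_2 = 6(Δ_1 - Δ_0) = -50
  3·σ_1 + 12·σ_2 + 3·σ_3 = 6(Δ_2 - Δ_1) = -32
  3·σ_2 + 8·σ_3 + 1·σ_4 = 6(Δ_3 - Δ_2) = 52
Natural end conditions: σ_0 = σ_4 = 0.
Solving: σ_0 = 0, σ_1 = -519/104, σ_2 = -131/39, σ_3 = 807/104, σ_4 = 0.
On [5, 6], S(x) = -2 + 251/104·(x - 5) + 807/208·(x - 5)² - 269/208·(x - 5)³.
With (x - 5) = 2/3: S(17/3) = 667/702.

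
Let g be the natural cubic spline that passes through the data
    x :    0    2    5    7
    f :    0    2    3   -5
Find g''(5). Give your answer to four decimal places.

-2.7253

Put σ_i = g'' at the i-th knot. Here h = (2, 3, 2) and Δ = (1, 1/3, -4), so the interior equations h_(i-1)·σ_(i-1) + 2(h_(i-1)+h_i)·σ_i + h_i·σ_(i+1) = 6(Δ_i − Δ_(i-1)) read
  2·σ_0 + 10·σ_1 + 3·σ_2 = 6(Δ_1 - Δ_0) = -4
  3·σ_1 + 10·σ_2 + 2·σ_3 = 6(Δ_2 - Δ_1) = -26
Natural end conditions: σ_0 = σ_3 = 0.
Forward elimination and back-substitution give σ_0 = 0, σ_1 = 38/91, σ_2 = -248/91, σ_3 = 0.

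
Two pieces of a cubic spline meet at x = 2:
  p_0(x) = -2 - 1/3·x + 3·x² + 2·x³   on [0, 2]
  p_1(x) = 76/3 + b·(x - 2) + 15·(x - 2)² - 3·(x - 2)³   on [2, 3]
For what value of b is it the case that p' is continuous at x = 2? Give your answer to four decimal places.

35.6667

p_0'(x) = -1/3 + 6·x + 6·x², so p_0'(2) = 107/3. On the right, p_1'(2) = b, so b = 107/3.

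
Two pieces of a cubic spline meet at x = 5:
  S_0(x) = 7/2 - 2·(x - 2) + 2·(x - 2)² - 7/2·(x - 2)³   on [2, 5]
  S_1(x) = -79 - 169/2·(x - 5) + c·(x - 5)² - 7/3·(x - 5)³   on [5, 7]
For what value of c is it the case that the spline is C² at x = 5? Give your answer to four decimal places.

S_0''(x) = 4 - 21·(x - 2), so S_0''(5) = -59. On the right, S_1''(5) = 2c, so c = -59/2.

-29.5000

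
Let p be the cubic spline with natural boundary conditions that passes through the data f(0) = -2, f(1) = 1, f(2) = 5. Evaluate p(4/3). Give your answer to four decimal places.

2.2407

Put M_i = p'' at the i-th knot. Here h = (1, 1) and Δ = (3, 4), so the interior equations h_(i-1)·M_(i-1) + 2(h_(i-1)+h_i)·M_i + h_i·M_(i+1) = 6(Δ_i − Δ_(i-1)) read
  1·M_0 + 4·M_1 + 1·M_2 = 6(Δ_1 - Δ_0) = 6
Natural end conditions: M_0 = M_2 = 0.
Forward elimination and back-substitution give M_0 = 0, M_1 = 3/2, M_2 = 0.
On [1, 2], p(x) = 1 + 7/2·(x - 1) + 3/4·(x - 1)² - 1/4·(x - 1)³.
With (x - 1) = 1/3: p(4/3) = 121/54.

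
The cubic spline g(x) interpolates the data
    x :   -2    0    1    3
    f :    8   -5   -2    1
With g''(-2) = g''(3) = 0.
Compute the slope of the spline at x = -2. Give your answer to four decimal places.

Put M_i = g'' at the i-th knot. Here h = (2, 1, 2) and Δ = (-13/2, 3, 3/2), so the interior equations h_(i-1)·M_(i-1) + 2(h_(i-1)+h_i)·M_i + h_i·M_(i+1) = 6(Δ_i − Δ_(i-1)) read
  2·M_0 + 6·M_1 + 1·M_2 = 6(Δ_1 - Δ_0) = 57
  1·M_1 + 6·M_2 + 2·M_3 = 6(Δ_2 - Δ_1) = -9
Natural end conditions: M_0 = M_3 = 0.
Hence M_0 = 0, M_1 = 351/35, M_2 = -111/35, M_3 = 0.
On [-2, 0], g'(x) = b_0 + 2c_0·(x + 2) + 3d_0·(x + 2)² with b_0 = Δ_0 - h_0(2M_0 + M_1)/6 = -689/70, c_0 = M_0/2 = 0, d_0 = (M_1 - M_0)/(6h_0) = 117/140. So g'(-2) = -689/70.

-9.8429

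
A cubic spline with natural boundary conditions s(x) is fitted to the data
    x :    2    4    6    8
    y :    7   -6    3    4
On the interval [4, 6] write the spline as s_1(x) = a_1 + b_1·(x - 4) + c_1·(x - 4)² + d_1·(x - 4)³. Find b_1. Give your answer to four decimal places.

-0.1000

With M_i denoting the second derivative at x_i, h_i = 2, 2, 2, and Δ_i = (y_(i+1) − y_i)/h_i = -13/2, 9/2, 1/2:
  2·M_0 + 8·M_1 + 2·M_2 = 6(Δ_1 - Δ_0) = 66
  2·M_1 + 8·M_2 + 2·M_3 = 6(Δ_2 - Δ_1) = -24
Natural end conditions: M_0 = M_3 = 0.
Hence M_0 = 0, M_1 = 48/5, M_2 = -27/5, M_3 = 0.
On [4, 6], with s_1(x) = a_1 + b_1·(x - 4) + c_1·(x - 4)² + d_1·(x - 4)³: c_1 = M_1/2 = 24/5, d_1 = (M_2 - M_1)/(6h_1) = -5/4, b_1 = Δ_1 - h_1(2M_1 + M_2)/6 = -1/10.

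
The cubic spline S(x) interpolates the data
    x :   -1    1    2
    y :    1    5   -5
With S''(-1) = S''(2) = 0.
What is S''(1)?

-12

Write M_i for S''(x_i). With h_i = 2, 1 and divided differences Δ_i = 2, -10, the continuity of S' gives the tridiagonal system
  2·M_0 + 6·M_1 + 1·M_2 = 6(Δ_1 - Δ_0) = -72
Natural end conditions: M_0 = M_2 = 0.
Solving: M_0 = 0, M_1 = -12, M_2 = 0.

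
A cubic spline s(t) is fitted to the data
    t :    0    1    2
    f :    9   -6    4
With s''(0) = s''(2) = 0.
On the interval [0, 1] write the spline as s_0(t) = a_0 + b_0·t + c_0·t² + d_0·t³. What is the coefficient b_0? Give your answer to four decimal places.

With σ_i denoting the second derivative at x_i, h_i = 1, 1, and Δ_i = (y_(i+1) − y_i)/h_i = -15, 10:
  1·σ_0 + 4·σ_1 + 1·σ_2 = 6(Δ_1 - Δ_0) = 150
Natural end conditions: σ_0 = σ_2 = 0.
Forward elimination and back-substitution give σ_0 = 0, σ_1 = 75/2, σ_2 = 0.
On [0, 1], with s_0(t) = a_0 + b_0·t + c_0·t² + d_0·t³: c_0 = σ_0/2 = 0, d_0 = (σ_1 - σ_0)/(6h_0) = 25/4, b_0 = Δ_0 - h_0(2σ_0 + σ_1)/6 = -85/4.

-21.2500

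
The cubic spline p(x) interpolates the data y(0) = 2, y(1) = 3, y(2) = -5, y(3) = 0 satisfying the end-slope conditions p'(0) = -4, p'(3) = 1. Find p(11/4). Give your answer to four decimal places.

-0.9938

With M_i denoting the second derivative at x_i, h_i = 1, 1, 1, and Δ_i = (y_(i+1) − y_i)/h_i = 1, -8, 5:
  1·M_0 + 4·M_1 + 1·M_2 = 6(Δ_1 - Δ_0) = -54
  1·M_1 + 4·M_2 + 1·M_3 = 6(Δ_2 - Δ_1) = 78
Clamped end conditions give two more equations: 2h_0·M_0 + h_0·M_1 = 6(Δ_0 - p'(0)) = 30 and h_2·M_2 + 2h_2·M_3 = 6(p'(3) - Δ_2) = -24.
Hence M_0 = 446/15, M_1 = -442/15, M_2 = 512/15, M_3 = -436/15.
On [2, 3], p(x) = -5 - 23/15·(x - 2) + 256/15·(x - 2)² - 158/15·(x - 2)³.
With (x - 2) = 3/4: p(11/4) = -159/160.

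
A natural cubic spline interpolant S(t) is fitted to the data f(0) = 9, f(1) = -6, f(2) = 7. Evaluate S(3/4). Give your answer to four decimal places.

-4.5469

With M_i denoting the second derivative at x_i, h_i = 1, 1, and Δ_i = (y_(i+1) − y_i)/h_i = -15, 13:
  1·M_0 + 4·M_1 + 1·M_2 = 6(Δ_1 - Δ_0) = 168
Natural end conditions: M_0 = M_2 = 0.
Hence M_0 = 0, M_1 = 42, M_2 = 0.
On [0, 1], S(t) = 9 - 22·t + 0·t² + 7·t³.
With t = 3/4: S(3/4) = -291/64.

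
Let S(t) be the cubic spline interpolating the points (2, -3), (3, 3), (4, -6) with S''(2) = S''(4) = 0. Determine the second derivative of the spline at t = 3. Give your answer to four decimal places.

Write σ_i for S''(x_i). With h_i = 1, 1 and divided differences Δ_i = 6, -9, the continuity of S' gives the tridiagonal system
  1·σ_0 + 4·σ_1 + 1·σ_2 = 6(Δ_1 - Δ_0) = -90
Natural end conditions: σ_0 = σ_2 = 0.
Forward elimination and back-substitution give σ_0 = 0, σ_1 = -45/2, σ_2 = 0.

-22.5000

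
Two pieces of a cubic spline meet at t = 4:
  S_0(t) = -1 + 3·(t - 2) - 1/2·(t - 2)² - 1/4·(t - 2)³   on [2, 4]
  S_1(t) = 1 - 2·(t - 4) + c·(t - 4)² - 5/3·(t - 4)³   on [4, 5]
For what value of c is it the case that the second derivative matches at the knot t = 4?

S_0''(t) = -1 - 3/2·(t - 2), so S_0''(4) = -4. On the right, S_1''(4) = 2c, so c = -2.

-2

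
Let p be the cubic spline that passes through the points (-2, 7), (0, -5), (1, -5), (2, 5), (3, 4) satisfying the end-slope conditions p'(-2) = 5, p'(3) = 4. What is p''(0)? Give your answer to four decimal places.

9.8537

With σ_i denoting the second derivative at x_i, h_i = 2, 1, 1, 1, and Δ_i = (y_(i+1) − y_i)/h_i = -6, 0, 10, -1:
  2·σ_0 + 6·σ_1 + 1·σ_2 = 6(Δ_1 - Δ_0) = 36
  1·σ_1 + 4·σ_2 + 1·σ_3 = 6(Δ_2 - Δ_1) = 60
  1·σ_2 + 4·σ_3 + 1·σ_4 = 6(Δ_3 - Δ_2) = -66
Clamped end conditions give two more equations: 2h_0·σ_0 + h_0·σ_1 = 6(Δ_0 - p'(-2)) = -66 and h_3·σ_3 + 2h_3·σ_4 = 6(p'(3) - Δ_3) = 30.
Solving: σ_0 = -1757/82, σ_1 = 404/41, σ_2 = 809/41, σ_3 = -1180/41, σ_4 = 1205/41.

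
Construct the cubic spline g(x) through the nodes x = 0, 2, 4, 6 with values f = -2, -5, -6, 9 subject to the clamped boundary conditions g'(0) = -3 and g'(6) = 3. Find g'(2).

Let σ_i = g''(x_i). Step sizes h_i = 2, 2, 2; slopes of the chords Δ_i = (y_(i+1) - y_i)/h_i = -3/2, -1/2, 15/2.
  2·σ_0 + 8·σ_1 + 2·σ_2 = 6(Δ_1 - Δ_0) = 6
  2·σ_1 + 8·σ_2 + 2·σ_3 = 6(Δ_2 - Δ_1) = 48
Clamped end conditions give two more equations: 2h_0·σ_0 + h_0·σ_1 = 6(Δ_0 - g'(0)) = 9 and h_2·σ_2 + 2h_2·σ_3 = 6(g'(6) - Δ_2) = -27.
Solving: σ_0 = 7/2, σ_1 = -5/2, σ_2 = 19/2, σ_3 = -23/2.
On [2, 4], g'(x) = b_1 + 2c_1·(x - 2) + 3d_1·(x - 2)² with b_1 = Δ_1 - h_1(2σ_1 + σ_2)/6 = -2, c_1 = σ_1/2 = -5/4, d_1 = (σ_2 - σ_1)/(6h_1) = 1. So g'(2) = -2.

-2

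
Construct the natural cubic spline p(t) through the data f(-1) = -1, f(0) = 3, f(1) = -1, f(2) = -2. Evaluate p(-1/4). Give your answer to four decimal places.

Put M_i = p'' at the i-th knot. Here h = (1, 1, 1) and Δ = (4, -4, -1), so the interior equations h_(i-1)·M_(i-1) + 2(h_(i-1)+h_i)·M_i + h_i·M_(i+1) = 6(Δ_i − Δ_(i-1)) read
  1·M_0 + 4·M_1 + 1·M_2 = 6(Δ_1 - Δ_0) = -48
  1·M_1 + 4·M_2 + 1·M_3 = 6(Δ_2 - Δ_1) = 18
Natural end conditions: M_0 = M_3 = 0.
Solving the tridiagonal system: M_0 = 0, M_1 = -14, M_2 = 8, M_3 = 0.
On [-1, 0], p(t) = -1 + 19/3·(t + 1) + 0·(t + 1)² - 7/3·(t + 1)³.
With (t + 1) = 3/4: p(-1/4) = 177/64.

2.7656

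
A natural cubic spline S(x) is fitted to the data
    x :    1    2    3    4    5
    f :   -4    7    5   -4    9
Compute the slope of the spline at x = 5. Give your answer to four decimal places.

19.1607

With M_i denoting the second derivative at x_i, h_i = 1, 1, 1, 1, and Δ_i = (y_(i+1) − y_i)/h_i = 11, -2, -9, 13:
  1·M_0 + 4·M_1 + 1·M_2 = 6(Δ_1 - Δ_0) = -78
  1·M_1 + 4·M_2 + 1·M_3 = 6(Δ_2 - Δ_1) = -42
  1·M_2 + 4·M_3 + 1·M_4 = 6(Δ_3 - Δ_2) = 132
Natural end conditions: M_0 = M_4 = 0.
Solving the tridiagonal system: M_0 = 0, M_1 = -435/28, M_2 = -111/7, M_3 = 1035/28, M_4 = 0.
On [4, 5], S'(x) = b_3 + 2c_3·(x - 4) + 3d_3·(x - 4)² with b_3 = Δ_3 - h_3(2M_3 + M_4)/6 = 19/28, c_3 = M_3/2 = 1035/56, d_3 = (M_4 - M_3)/(6h_3) = -345/56. So S'(5) = 1073/56.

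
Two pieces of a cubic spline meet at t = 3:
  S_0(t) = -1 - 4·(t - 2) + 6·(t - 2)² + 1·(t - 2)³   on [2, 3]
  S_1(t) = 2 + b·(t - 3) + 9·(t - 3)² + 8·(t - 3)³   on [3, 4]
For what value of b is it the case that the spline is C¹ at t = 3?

S_0'(t) = -4 + 12·(t - 2) + 3·(t - 2)², so S_0'(3) = 11. On the right, S_1'(3) = b, so b = 11.

11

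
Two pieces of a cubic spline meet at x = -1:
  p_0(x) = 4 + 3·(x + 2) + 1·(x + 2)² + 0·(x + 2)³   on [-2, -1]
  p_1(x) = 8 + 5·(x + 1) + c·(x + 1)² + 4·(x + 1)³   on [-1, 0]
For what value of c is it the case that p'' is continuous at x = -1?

p_0''(x) = 2 + 0·(x + 2), so p_0''(-1) = 2. On the right, p_1''(-1) = 2c, so c = 1.

1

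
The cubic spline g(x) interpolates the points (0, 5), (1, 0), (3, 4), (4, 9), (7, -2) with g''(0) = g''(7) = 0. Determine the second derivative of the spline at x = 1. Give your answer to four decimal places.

6.3280

Write σ_i for g''(x_i). With h_i = 1, 2, 1, 3 and divided differences Δ_i = -5, 2, 5, -11/3, the continuity of g' gives the tridiagonal system
  1·σ_0 + 6·σ_1 + 2·σ_2 = 6(Δ_1 - Δ_0) = 42
  2·σ_1 + 6·σ_2 + 1·σ_3 = 6(Δ_2 - Δ_1) = 18
  1·σ_2 + 8·σ_3 + 3·σ_4 = 6(Δ_3 - Δ_2) = -52
Natural end conditions: σ_0 = σ_4 = 0.
Hence σ_0 = 0, σ_1 = 791/125, σ_2 = 252/125, σ_3 = -844/125, σ_4 = 0.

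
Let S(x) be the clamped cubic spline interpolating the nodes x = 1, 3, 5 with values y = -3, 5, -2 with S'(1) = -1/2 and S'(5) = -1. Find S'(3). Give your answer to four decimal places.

Put σ_i = S'' at the i-th knot. Here h = (2, 2) and Δ = (4, -7/2), so the interior equations h_(i-1)·σ_(i-1) + 2(h_(i-1)+h_i)·σ_i + h_i·σ_(i+1) = 6(Δ_i − Δ_(i-1)) read
  2·σ_0 + 8·σ_1 + 2·σ_2 = 6(Δ_1 - Δ_0) = -45
Clamped end conditions give two more equations: 2h_0·σ_0 + h_0·σ_1 = 6(Δ_0 - S'(1)) = 27 and h_1·σ_1 + 2h_1·σ_2 = 6(S'(5) - Δ_1) = 15.
Hence σ_0 = 49/4, σ_1 = -11, σ_2 = 37/4.
On [3, 5], S'(x) = b_1 + 2c_1·(x - 3) + 3d_1·(x - 3)² with b_1 = Δ_1 - h_1(2σ_1 + σ_2)/6 = 3/4, c_1 = σ_1/2 = -11/2, d_1 = (σ_2 - σ_1)/(6h_1) = 27/16. So S'(3) = 3/4.

0.7500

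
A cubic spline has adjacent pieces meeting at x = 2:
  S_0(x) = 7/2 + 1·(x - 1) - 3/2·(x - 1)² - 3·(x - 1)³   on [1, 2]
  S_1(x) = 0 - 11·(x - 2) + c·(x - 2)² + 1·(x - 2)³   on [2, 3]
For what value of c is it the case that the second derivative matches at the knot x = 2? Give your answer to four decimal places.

S_0''(x) = -3 - 18·(x - 1), so S_0''(2) = -21. On the right, S_1''(2) = 2c, so c = -21/2.

-10.5000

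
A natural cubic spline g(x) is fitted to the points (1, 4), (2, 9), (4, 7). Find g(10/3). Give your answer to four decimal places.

8.8519

With σ_i denoting the second derivative at x_i, h_i = 1, 2, and Δ_i = (y_(i+1) − y_i)/h_i = 5, -1:
  1·σ_0 + 6·σ_1 + 2·σ_2 = 6(Δ_1 - Δ_0) = -36
Natural end conditions: σ_0 = σ_2 = 0.
Solving the tridiagonal system: σ_0 = 0, σ_1 = -6, σ_2 = 0.
On [2, 4], g(x) = 9 + 3·(x - 2) - 3·(x - 2)² + 1/2·(x - 2)³.
With (x - 2) = 4/3: g(10/3) = 239/27.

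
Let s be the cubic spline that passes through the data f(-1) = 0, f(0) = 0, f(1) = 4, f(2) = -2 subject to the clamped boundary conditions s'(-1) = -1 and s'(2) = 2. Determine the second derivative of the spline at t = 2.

Put σ_i = s'' at the i-th knot. Here h = (1, 1, 1) and Δ = (0, 4, -6), so the interior equations h_(i-1)·σ_(i-1) + 2(h_(i-1)+h_i)·σ_i + h_i·σ_(i+1) = 6(Δ_i − Δ_(i-1)) read
  1·σ_0 + 4·σ_1 + 1·σ_2 = 6(Δ_1 - Δ_0) = 24
  1·σ_1 + 4·σ_2 + 1·σ_3 = 6(Δ_2 - Δ_1) = -60
Clamped end conditions give two more equations: 2h_0·σ_0 + h_0·σ_1 = 6(Δ_0 - s'(-1)) = 6 and h_2·σ_2 + 2h_2·σ_3 = 6(s'(2) - Δ_2) = 48.
Hence σ_0 = -4, σ_1 = 14, σ_2 = -28, σ_3 = 38.

38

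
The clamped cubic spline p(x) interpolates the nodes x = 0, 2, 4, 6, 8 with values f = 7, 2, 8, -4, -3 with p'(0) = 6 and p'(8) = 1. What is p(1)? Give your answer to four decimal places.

6.2188

Put M_i = p'' at the i-th knot. Here h = (2, 2, 2, 2) and Δ = (-5/2, 3, -6, 1/2), so the interior equations h_(i-1)·M_(i-1) + 2(h_(i-1)+h_i)·M_i + h_i·M_(i+1) = 6(Δ_i − Δ_(i-1)) read
  2·M_0 + 8·M_1 + 2·M_2 = 6(Δ_1 - Δ_0) = 33
  2·M_1 + 8·M_2 + 2·M_3 = 6(Δ_2 - Δ_1) = -54
  2·M_2 + 8·M_3 + 2·M_4 = 6(Δ_3 - Δ_2) = 39
Clamped end conditions give two more equations: 2h_0·M_0 + h_0·M_1 = 6(Δ_0 - p'(0)) = -51 and h_3·M_3 + 2h_3·M_4 = 6(p'(8) - Δ_3) = 3.
Forward elimination and back-substitution give M_0 = -149/8, M_1 = 47/4, M_2 = -95/8, M_3 = 35/4, M_4 = -29/8.
On [0, 2], p(x) = 7 + 6·x - 149/16·x² + 81/32·x³.
With x = 1: p(1) = 199/32.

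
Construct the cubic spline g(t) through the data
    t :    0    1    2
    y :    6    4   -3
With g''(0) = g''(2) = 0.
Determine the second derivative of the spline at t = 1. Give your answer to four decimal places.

-7.5000

Let m_i = g''(x_i). Step sizes h_i = 1, 1; slopes of the chords Δ_i = (y_(i+1) - y_i)/h_i = -2, -7.
  1·m_0 + 4·m_1 + 1·m_2 = 6(Δ_1 - Δ_0) = -30
Natural end conditions: m_0 = m_2 = 0.
Forward elimination and back-substitution give m_0 = 0, m_1 = -15/2, m_2 = 0.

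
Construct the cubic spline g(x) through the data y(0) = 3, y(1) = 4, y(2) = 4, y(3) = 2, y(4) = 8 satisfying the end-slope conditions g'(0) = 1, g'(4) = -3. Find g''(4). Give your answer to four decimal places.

-39.0357

Let m_i = g''(x_i). Step sizes h_i = 1, 1, 1, 1; slopes of the chords Δ_i = (y_(i+1) - y_i)/h_i = 1, 0, -2, 6.
  1·m_0 + 4·m_1 + 1·m_2 = 6(Δ_1 - Δ_0) = -6
  1·m_1 + 4·m_2 + 1·m_3 = 6(Δ_2 - Δ_1) = -12
  1·m_2 + 4·m_3 + 1·m_4 = 6(Δ_3 - Δ_2) = 48
Clamped end conditions give two more equations: 2h_0·m_0 + h_0·m_1 = 6(Δ_0 - g'(0)) = 0 and h_3·m_3 + 2h_3·m_4 = 6(g'(4) - Δ_3) = -54.
Forward elimination and back-substitution give m_0 = -13/28, m_1 = 13/14, m_2 = -37/4, m_3 = 337/14, m_4 = -1093/28.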